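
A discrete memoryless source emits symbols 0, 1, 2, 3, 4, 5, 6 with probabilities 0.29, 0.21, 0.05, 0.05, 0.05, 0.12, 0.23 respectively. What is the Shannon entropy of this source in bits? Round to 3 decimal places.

H = −Σ pᵢ log₂ pᵢ.
−0.29·log₂(0.29) = 0.5179
−0.21·log₂(0.21) = 0.4728
−0.05·log₂(0.05) = 0.2161
−0.05·log₂(0.05) = 0.2161
−0.05·log₂(0.05) = 0.2161
−0.12·log₂(0.12) = 0.3671
−0.23·log₂(0.23) = 0.4877
Sum ≈ 2.4938 → 2.494 bits.

2.494 bits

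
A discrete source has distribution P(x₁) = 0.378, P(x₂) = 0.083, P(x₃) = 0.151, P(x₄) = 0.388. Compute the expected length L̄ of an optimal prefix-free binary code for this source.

1.846 bits/symbol

Repeatedly combine the two least-probable nodes; the expected code length is the sum of the merged weights.
merge 83/1000 + 151/1000 → 117/500
merge 117/500 + 189/500 → 153/250
merge 97/250 + 153/250 → 1
L = 117/500 + 153/250 + 1 = 923/500 = 1.846 bits/symbol.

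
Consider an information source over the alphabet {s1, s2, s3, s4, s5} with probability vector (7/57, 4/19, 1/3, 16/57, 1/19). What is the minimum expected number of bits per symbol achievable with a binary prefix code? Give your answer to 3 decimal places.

2.175 bits/symbol

Repeatedly combine the two least-probable nodes; the expected code length is the sum of the merged weights.
merge 1/19 + 7/57 → 10/57
merge 10/57 + 4/19 → 22/57
merge 16/57 + 1/3 → 35/57
merge 22/57 + 35/57 → 1
L = 10/57 + 22/57 + 35/57 + 1 = 124/57 ≈ 2.175 bits/symbol.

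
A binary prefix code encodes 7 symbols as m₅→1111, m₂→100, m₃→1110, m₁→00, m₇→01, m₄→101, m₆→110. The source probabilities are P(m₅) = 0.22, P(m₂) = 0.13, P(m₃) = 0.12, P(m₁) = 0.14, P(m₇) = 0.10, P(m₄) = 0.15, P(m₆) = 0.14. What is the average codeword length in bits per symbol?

3.1 bits/symbol

L̄ = Σ pᵢ·ℓᵢ = 0.22·4 + 0.13·3 + 0.12·4 + 0.14·2 + 0.10·2 + 0.15·3 + 0.14·3 = 3.1 bits/symbol.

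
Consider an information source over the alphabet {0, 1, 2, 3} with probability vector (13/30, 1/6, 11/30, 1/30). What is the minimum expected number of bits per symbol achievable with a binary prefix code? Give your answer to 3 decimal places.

Repeatedly combine the two least-probable nodes; the expected code length is the sum of the merged weights.
merge 1/30 + 1/6 → 1/5
merge 1/5 + 11/30 → 17/30
merge 13/30 + 17/30 → 1
L = 1/5 + 17/30 + 1 = 53/30 ≈ 1.767 bits/symbol.

1.767 bits/symbol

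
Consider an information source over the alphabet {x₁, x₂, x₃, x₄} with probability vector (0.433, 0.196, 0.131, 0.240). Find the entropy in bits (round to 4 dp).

1.8620 bits

H = −Σ pᵢ log₂ pᵢ.
−0.433·log₂(0.433) = 0.5229
−0.196·log₂(0.196) = 0.4608
−0.131·log₂(0.131) = 0.3841
−0.240·log₂(0.240) = 0.4941
Sum ≈ 1.8620 → 1.8620 bits.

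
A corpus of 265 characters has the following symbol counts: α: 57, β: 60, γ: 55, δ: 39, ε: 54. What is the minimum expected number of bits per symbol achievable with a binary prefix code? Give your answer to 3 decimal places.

Probabilities are the counts divided by 265.
Repeatedly combine the two least-probable nodes; the expected code length is the sum of the merged weights.
merge 39/265 + 54/265 → 93/265
merge 11/53 + 57/265 → 112/265
merge 12/53 + 93/265 → 153/265
merge 112/265 + 153/265 → 1
L = 93/265 + 112/265 + 153/265 + 1 = 623/265 ≈ 2.351 bits/symbol.

2.351 bits/symbol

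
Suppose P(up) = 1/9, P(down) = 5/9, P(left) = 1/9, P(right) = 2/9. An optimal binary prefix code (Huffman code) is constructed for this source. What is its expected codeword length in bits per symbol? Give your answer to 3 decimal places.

1.667 bits/symbol

Repeatedly combine the two least-probable nodes; the expected code length is the sum of the merged weights.
merge 1/9 + 1/9 → 2/9
merge 2/9 + 2/9 → 4/9
merge 4/9 + 5/9 → 1
L = 2/9 + 4/9 + 1 = 5/3 ≈ 1.667 bits/symbol.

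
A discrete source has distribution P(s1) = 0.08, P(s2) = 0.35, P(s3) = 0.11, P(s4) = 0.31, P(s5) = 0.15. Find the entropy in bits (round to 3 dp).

H = −Σ pᵢ log₂ pᵢ.
−0.08·log₂(0.08) = 0.2915
−0.35·log₂(0.35) = 0.5301
−0.11·log₂(0.11) = 0.3503
−0.31·log₂(0.31) = 0.5238
−0.15·log₂(0.15) = 0.4105
Sum ≈ 2.1062 → 2.106 bits.

2.106 bits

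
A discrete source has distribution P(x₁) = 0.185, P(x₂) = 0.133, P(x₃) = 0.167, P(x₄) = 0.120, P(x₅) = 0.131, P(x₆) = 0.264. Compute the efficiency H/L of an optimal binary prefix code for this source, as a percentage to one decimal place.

99.1%

Entropy H = −Σ p log₂ p ≈ 2.5271 bits.
Huffman merges: 3/25+131/1000→251/1000; 133/1000+167/1000→3/10; 37/200+251/1000→109/250; 33/125+3/10→141/250; 109/250+141/250→1. L = 2551/1000 ≈ 2.5510.
Efficiency = H/L = 2.5271/2.5510 = 99.1%.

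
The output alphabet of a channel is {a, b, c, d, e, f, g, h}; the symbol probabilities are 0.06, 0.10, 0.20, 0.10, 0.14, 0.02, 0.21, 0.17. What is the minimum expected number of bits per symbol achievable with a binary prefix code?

2.85 bits/symbol

Repeatedly combine the two least-probable nodes; the expected code length is the sum of the merged weights.
merge 1/50 + 3/50 → 2/25
merge 2/25 + 1/10 → 9/50
merge 1/10 + 7/50 → 6/25
merge 17/100 + 9/50 → 7/20
merge 1/5 + 21/100 → 41/100
merge 6/25 + 7/20 → 59/100
merge 41/100 + 59/100 → 1
L = 2/25 + 9/50 + 6/25 + 7/20 + 41/100 + 59/100 + 1 = 57/20 = 2.85 bits/symbol.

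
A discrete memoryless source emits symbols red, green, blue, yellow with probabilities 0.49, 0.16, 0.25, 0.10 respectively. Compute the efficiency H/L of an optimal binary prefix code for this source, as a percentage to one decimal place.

99.4%

Entropy H = −Σ p log₂ p ≈ 1.7595 bits.
Huffman merges: 1/10+4/25→13/50; 1/4+13/50→51/100; 49/100+51/100→1. L = 177/100 ≈ 1.7700.
Efficiency = H/L = 1.7595/1.7700 = 99.4%.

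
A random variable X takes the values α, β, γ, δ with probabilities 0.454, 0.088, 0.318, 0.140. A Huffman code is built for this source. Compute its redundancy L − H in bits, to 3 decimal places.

Entropy H = −Σ p log₂ p ≈ 1.7485 bits.
Huffman merges: 11/125+7/50→57/250; 57/250+159/500→273/500; 227/500+273/500→1. L = 887/500 ≈ 1.7740.
L − H = 1.7740 − 1.7485 = 0.025 bits.

0.025 bits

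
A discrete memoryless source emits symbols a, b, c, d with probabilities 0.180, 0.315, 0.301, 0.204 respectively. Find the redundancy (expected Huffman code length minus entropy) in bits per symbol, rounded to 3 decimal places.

0.040 bits

Entropy H = −Σ p log₂ p ≈ 1.9595 bits.
Huffman merges: 9/50+51/250→48/125; 301/1000+63/200→77/125; 48/125+77/125→1. L = 2 ≈ 2.0000.
L − H = 2.0000 − 1.9595 = 0.040 bits.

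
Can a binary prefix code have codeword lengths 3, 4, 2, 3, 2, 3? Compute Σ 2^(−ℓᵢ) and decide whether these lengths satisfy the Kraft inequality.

0.9375; yes

With common denominator 2^4 = 16: Σ 2^(−ℓᵢ) = 2/16 + 1/16 + 4/16 + 2/16 + 4/16 + 2/16 = 15/16 = 0.9375.
Kraft's inequality requires Σ ≤ 1; here Σ = 0.9375 ≤ 1, so such a prefix code exists.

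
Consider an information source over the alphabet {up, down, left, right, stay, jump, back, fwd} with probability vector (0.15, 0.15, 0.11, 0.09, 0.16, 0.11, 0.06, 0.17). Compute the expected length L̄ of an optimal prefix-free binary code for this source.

2.98 bits/symbol

Repeatedly combine the two least-probable nodes; the expected code length is the sum of the merged weights.
merge 3/50 + 9/100 → 3/20
merge 11/100 + 11/100 → 11/50
merge 3/20 + 3/20 → 3/10
merge 3/20 + 4/25 → 31/100
merge 17/100 + 11/50 → 39/100
merge 3/10 + 31/100 → 61/100
merge 39/100 + 61/100 → 1
L = 3/20 + 11/50 + 3/10 + 31/100 + 39/100 + 61/100 + 1 = 149/50 = 2.98 bits/symbol.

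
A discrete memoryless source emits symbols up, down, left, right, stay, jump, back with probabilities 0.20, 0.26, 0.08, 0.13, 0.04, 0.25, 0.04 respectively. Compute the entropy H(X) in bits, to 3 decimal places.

H = −Σ pᵢ log₂ pᵢ.
−0.20·log₂(0.20) = 0.4644
−0.26·log₂(0.26) = 0.5053
−0.08·log₂(0.08) = 0.2915
−0.13·log₂(0.13) = 0.3826
−0.04·log₂(0.04) = 0.1858
−0.25·log₂(0.25) = 0.5000
−0.04·log₂(0.04) = 0.1858
Sum ≈ 2.5153 → 2.515 bits.

2.515 bits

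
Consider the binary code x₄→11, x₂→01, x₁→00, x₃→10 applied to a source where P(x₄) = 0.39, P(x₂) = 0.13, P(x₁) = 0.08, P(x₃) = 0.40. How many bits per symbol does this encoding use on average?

L̄ = Σ pᵢ·ℓᵢ = 0.39·2 + 0.13·2 + 0.08·2 + 0.40·2 = 2 bits/symbol.

2 bits/symbol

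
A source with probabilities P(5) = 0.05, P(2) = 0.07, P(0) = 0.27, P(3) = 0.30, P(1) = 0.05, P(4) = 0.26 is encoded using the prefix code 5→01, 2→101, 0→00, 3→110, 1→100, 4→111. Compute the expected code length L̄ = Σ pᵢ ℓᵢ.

L̄ = Σ pᵢ·ℓᵢ = 0.05·2 + 0.07·3 + 0.27·2 + 0.30·3 + 0.05·3 + 0.26·3 = 2.68 bits/symbol.

2.68 bits/symbol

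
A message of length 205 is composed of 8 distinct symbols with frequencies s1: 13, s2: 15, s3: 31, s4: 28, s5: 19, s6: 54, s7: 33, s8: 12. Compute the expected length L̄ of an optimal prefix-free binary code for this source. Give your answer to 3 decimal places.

Probabilities are the counts divided by 205.
Repeatedly combine the two least-probable nodes; the expected code length is the sum of the merged weights.
merge 12/205 + 13/205 → 5/41
merge 3/41 + 19/205 → 34/205
merge 5/41 + 28/205 → 53/205
merge 31/205 + 33/205 → 64/205
merge 34/205 + 53/205 → 87/205
merge 54/205 + 64/205 → 118/205
merge 87/205 + 118/205 → 1
L = 5/41 + 34/205 + 53/205 + 64/205 + 87/205 + 118/205 + 1 = 586/205 ≈ 2.859 bits/symbol.

2.859 bits/symbol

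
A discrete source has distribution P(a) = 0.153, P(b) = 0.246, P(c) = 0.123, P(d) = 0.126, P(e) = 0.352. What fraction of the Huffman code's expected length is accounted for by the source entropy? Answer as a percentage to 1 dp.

97.4%

Entropy H = −Σ p log₂ p ≈ 2.1908 bits.
Huffman merges: 123/1000+63/500→249/1000; 153/1000+123/500→399/1000; 249/1000+44/125→601/1000; 399/1000+601/1000→1. L = 2249/1000 ≈ 2.2490.
Efficiency = H/L = 2.1908/2.2490 = 97.4%.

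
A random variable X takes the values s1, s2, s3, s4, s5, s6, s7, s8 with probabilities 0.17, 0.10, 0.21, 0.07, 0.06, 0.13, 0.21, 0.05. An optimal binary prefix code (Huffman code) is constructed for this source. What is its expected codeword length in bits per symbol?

Repeatedly combine the two least-probable nodes; the expected code length is the sum of the merged weights.
merge 1/20 + 3/50 → 11/100
merge 7/100 + 1/10 → 17/100
merge 11/100 + 13/100 → 6/25
merge 17/100 + 17/100 → 17/50
merge 21/100 + 21/100 → 21/50
merge 6/25 + 17/50 → 29/50
merge 21/50 + 29/50 → 1
L = 11/100 + 17/100 + 6/25 + 17/50 + 21/50 + 29/50 + 1 = 143/50 = 2.86 bits/symbol.

2.86 bits/symbol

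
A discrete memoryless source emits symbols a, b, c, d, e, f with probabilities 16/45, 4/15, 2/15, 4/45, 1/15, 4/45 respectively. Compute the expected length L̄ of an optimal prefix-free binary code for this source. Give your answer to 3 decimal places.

2.378 bits/symbol

Repeatedly combine the two least-probable nodes; the expected code length is the sum of the merged weights.
merge 1/15 + 4/45 → 7/45
merge 4/45 + 2/15 → 2/9
merge 7/45 + 2/9 → 17/45
merge 4/15 + 16/45 → 28/45
merge 17/45 + 28/45 → 1
L = 7/45 + 2/9 + 17/45 + 28/45 + 1 = 107/45 ≈ 2.378 bits/symbol.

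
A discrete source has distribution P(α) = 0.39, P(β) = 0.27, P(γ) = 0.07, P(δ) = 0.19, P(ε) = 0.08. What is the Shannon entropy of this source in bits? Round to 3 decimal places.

H = −Σ pᵢ log₂ pᵢ.
−0.39·log₂(0.39) = 0.5298
−0.27·log₂(0.27) = 0.5100
−0.07·log₂(0.07) = 0.2686
−0.19·log₂(0.19) = 0.4552
−0.08·log₂(0.08) = 0.2915
Sum ≈ 2.0551 → 2.055 bits.

2.055 bits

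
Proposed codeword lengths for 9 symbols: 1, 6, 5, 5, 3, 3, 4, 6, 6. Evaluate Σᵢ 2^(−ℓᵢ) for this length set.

With common denominator 2^6 = 64: Σ 2^(−ℓᵢ) = 32/64 + 1/64 + 2/64 + 2/64 + 8/64 + 8/64 + 4/64 + 1/64 + 1/64 = 59/64 = 0.921875.

0.921875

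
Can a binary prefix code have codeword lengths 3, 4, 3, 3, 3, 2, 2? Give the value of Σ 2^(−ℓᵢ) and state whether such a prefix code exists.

1.0625; no

With common denominator 2^4 = 16: Σ 2^(−ℓᵢ) = 2/16 + 1/16 + 2/16 + 2/16 + 2/16 + 4/16 + 4/16 = 17/16 = 1.0625.
Kraft's inequality requires Σ ≤ 1; here Σ = 1.0625 > 1, so no such prefix code exists.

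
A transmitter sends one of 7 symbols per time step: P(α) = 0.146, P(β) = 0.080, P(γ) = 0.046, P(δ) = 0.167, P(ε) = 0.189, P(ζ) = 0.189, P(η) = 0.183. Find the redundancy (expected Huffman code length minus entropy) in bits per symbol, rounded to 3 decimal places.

0.059 bits

Entropy H = −Σ p log₂ p ≈ 2.6893 bits.
Huffman merges: 23/500+2/25→63/500; 63/500+73/500→34/125; 167/1000+183/1000→7/20; 189/1000+189/1000→189/500; 34/125+7/20→311/500; 189/500+311/500→1. L = 687/250 ≈ 2.7480.
L − H = 2.7480 − 2.6893 = 0.059 bits.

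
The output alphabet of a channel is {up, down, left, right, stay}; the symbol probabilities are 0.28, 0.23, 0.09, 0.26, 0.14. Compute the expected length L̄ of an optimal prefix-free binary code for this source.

Repeatedly combine the two least-probable nodes; the expected code length is the sum of the merged weights.
merge 9/100 + 7/50 → 23/100
merge 23/100 + 23/100 → 23/50
merge 13/50 + 7/25 → 27/50
merge 23/50 + 27/50 → 1
L = 23/100 + 23/50 + 27/50 + 1 = 223/100 = 2.23 bits/symbol.

2.23 bits/symbol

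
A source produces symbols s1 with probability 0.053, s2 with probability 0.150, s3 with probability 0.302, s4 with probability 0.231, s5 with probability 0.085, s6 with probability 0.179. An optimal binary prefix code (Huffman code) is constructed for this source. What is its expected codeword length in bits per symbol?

2.426 bits/symbol

Repeatedly combine the two least-probable nodes; the expected code length is the sum of the merged weights.
merge 53/1000 + 17/200 → 69/500
merge 69/500 + 3/20 → 36/125
merge 179/1000 + 231/1000 → 41/100
merge 36/125 + 151/500 → 59/100
merge 41/100 + 59/100 → 1
L = 69/500 + 36/125 + 41/100 + 59/100 + 1 = 1213/500 = 2.426 bits/symbol.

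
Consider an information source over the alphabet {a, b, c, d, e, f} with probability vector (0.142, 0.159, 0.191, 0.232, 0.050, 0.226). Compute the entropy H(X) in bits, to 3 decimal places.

2.468 bits

H = −Σ pᵢ log₂ pᵢ.
−0.142·log₂(0.142) = 0.3999
−0.159·log₂(0.159) = 0.4218
−0.191·log₂(0.191) = 0.4562
−0.232·log₂(0.232) = 0.4890
−0.050·log₂(0.050) = 0.2161
−0.226·log₂(0.226) = 0.4849
Sum ≈ 2.4679 → 2.468 bits.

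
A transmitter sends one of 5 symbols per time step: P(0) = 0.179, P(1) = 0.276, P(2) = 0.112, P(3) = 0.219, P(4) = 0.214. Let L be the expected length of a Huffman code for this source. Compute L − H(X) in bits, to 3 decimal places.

0.025 bits

Entropy H = −Σ p log₂ p ≈ 2.2665 bits.
Huffman merges: 14/125+179/1000→291/1000; 107/500+219/1000→433/1000; 69/250+291/1000→567/1000; 433/1000+567/1000→1. L = 2291/1000 ≈ 2.2910.
L − H = 2.2910 − 2.2665 = 0.025 bits.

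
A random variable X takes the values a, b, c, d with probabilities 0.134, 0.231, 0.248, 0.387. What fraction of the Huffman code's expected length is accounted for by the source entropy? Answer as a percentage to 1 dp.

96.4%

Entropy H = −Σ p log₂ p ≈ 1.9058 bits.
Huffman merges: 67/500+231/1000→73/200; 31/125+73/200→613/1000; 387/1000+613/1000→1. L = 989/500 ≈ 1.9780.
Efficiency = H/L = 1.9058/1.9780 = 96.4%.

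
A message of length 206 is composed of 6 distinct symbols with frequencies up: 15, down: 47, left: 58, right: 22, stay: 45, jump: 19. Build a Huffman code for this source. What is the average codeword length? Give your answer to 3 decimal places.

2.437 bits/symbol

Probabilities are the counts divided by 206.
Repeatedly combine the two least-probable nodes; the expected code length is the sum of the merged weights.
merge 15/206 + 19/206 → 17/103
merge 11/103 + 17/103 → 28/103
merge 45/206 + 47/206 → 46/103
merge 28/103 + 29/103 → 57/103
merge 46/103 + 57/103 → 1
L = 17/103 + 28/103 + 46/103 + 57/103 + 1 = 251/103 ≈ 2.437 bits/symbol.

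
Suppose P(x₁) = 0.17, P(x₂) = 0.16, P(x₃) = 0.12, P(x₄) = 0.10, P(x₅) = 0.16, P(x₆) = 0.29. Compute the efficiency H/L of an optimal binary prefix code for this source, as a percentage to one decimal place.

98.3%

Entropy H = −Σ p log₂ p ≈ 2.4978 bits.
Huffman merges: 1/10+3/25→11/50; 4/25+4/25→8/25; 17/100+11/50→39/100; 29/100+8/25→61/100; 39/100+61/100→1. L = 127/50 ≈ 2.5400.
Efficiency = H/L = 2.4978/2.5400 = 98.3%.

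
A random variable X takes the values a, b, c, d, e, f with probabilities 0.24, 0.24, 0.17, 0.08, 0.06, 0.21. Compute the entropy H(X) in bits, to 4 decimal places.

2.4307 bits

H = −Σ pᵢ log₂ pᵢ.
−0.24·log₂(0.24) = 0.4941
−0.24·log₂(0.24) = 0.4941
−0.17·log₂(0.17) = 0.4346
−0.08·log₂(0.08) = 0.2915
−0.06·log₂(0.06) = 0.2435
−0.21·log₂(0.21) = 0.4728
Sum ≈ 2.4307 → 2.4307 bits.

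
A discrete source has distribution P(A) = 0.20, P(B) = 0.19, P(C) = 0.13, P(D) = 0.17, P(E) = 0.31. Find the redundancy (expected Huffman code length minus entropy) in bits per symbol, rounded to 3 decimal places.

0.039 bits

Entropy H = −Σ p log₂ p ≈ 2.2606 bits.
Huffman merges: 13/100+17/100→3/10; 19/100+1/5→39/100; 3/10+31/100→61/100; 39/100+61/100→1. L = 23/10 ≈ 2.3000.
L − H = 2.3000 − 2.2606 = 0.039 bits.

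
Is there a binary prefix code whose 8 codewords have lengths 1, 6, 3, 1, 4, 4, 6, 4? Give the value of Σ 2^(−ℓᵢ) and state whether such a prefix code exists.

1.34375; no

With common denominator 2^6 = 64: Σ 2^(−ℓᵢ) = 32/64 + 1/64 + 8/64 + 32/64 + 4/64 + 4/64 + 1/64 + 4/64 = 86/64 = 1.34375.
Kraft's inequality requires Σ ≤ 1; here Σ = 1.34375 > 1, so no such prefix code exists.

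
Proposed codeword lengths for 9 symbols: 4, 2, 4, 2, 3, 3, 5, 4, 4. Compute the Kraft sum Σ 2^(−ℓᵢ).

1.03125

With common denominator 2^5 = 32: Σ 2^(−ℓᵢ) = 2/32 + 8/32 + 2/32 + 8/32 + 4/32 + 4/32 + 1/32 + 2/32 + 2/32 = 33/32 = 1.03125.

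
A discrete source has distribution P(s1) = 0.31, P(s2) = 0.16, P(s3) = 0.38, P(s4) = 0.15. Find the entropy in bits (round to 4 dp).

H = −Σ pᵢ log₂ pᵢ.
−0.31·log₂(0.31) = 0.5238
−0.16·log₂(0.16) = 0.4230
−0.38·log₂(0.38) = 0.5305
−0.15·log₂(0.15) = 0.4105
Sum ≈ 1.8878 → 1.8878 bits.

1.8878 bits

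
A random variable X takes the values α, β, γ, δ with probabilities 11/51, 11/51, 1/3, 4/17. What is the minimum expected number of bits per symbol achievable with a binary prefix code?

Repeatedly combine the two least-probable nodes; the expected code length is the sum of the merged weights.
merge 11/51 + 11/51 → 22/51
merge 4/17 + 1/3 → 29/51
merge 22/51 + 29/51 → 1
L = 22/51 + 29/51 + 1 = 2 bits/symbol.

2 bits/symbol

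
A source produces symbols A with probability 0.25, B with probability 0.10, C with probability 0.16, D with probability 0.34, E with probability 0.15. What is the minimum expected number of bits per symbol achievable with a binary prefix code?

Repeatedly combine the two least-probable nodes; the expected code length is the sum of the merged weights.
merge 1/10 + 3/20 → 1/4
merge 4/25 + 1/4 → 41/100
merge 1/4 + 17/50 → 59/100
merge 41/100 + 59/100 → 1
L = 1/4 + 41/100 + 59/100 + 1 = 9/4 = 2.25 bits/symbol.

2.25 bits/symbol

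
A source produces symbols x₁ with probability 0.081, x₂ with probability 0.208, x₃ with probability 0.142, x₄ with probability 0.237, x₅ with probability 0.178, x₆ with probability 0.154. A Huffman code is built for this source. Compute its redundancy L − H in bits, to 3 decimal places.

Entropy H = −Σ p log₂ p ≈ 2.5159 bits.
Huffman merges: 81/1000+71/500→223/1000; 77/500+89/500→83/250; 26/125+223/1000→431/1000; 237/1000+83/250→569/1000; 431/1000+569/1000→1. L = 511/200 ≈ 2.5550.
L − H = 2.5550 − 2.5159 = 0.039 bits.

0.039 bits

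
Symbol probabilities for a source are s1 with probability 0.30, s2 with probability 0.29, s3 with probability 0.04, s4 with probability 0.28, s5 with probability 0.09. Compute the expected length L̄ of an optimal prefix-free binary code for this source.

Repeatedly combine the two least-probable nodes; the expected code length is the sum of the merged weights.
merge 1/25 + 9/100 → 13/100
merge 13/100 + 7/25 → 41/100
merge 29/100 + 3/10 → 59/100
merge 41/100 + 59/100 → 1
L = 13/100 + 41/100 + 59/100 + 1 = 213/100 = 2.13 bits/symbol.

2.13 bits/symbol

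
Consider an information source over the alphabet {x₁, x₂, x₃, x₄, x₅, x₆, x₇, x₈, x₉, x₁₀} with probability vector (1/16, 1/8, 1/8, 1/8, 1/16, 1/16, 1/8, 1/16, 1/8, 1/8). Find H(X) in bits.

Each probability is a power of 1/2, so log₂(1/p) is an integer.
H = Σ p·log₂(1/p) = 1/16·4 + 1/8·3 + 1/8·3 + 1/8·3 + 1/16·4 + 1/16·4 + 1/8·3 + 1/16·4 + 1/8·3 + 1/8·3 = 3.25 bits.

3.25 bits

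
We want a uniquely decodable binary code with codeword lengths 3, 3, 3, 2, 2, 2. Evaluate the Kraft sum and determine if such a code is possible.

1.125; no

With common denominator 2^3 = 8: Σ 2^(−ℓᵢ) = 1/8 + 1/8 + 1/8 + 2/8 + 2/8 + 2/8 = 9/8 = 1.125.
Kraft's inequality requires Σ ≤ 1; here Σ = 1.125 > 1, so no such prefix code exists.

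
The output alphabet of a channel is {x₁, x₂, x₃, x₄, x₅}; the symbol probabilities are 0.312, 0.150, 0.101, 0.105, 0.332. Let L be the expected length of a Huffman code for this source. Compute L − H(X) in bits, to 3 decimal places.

Entropy H = −Σ p log₂ p ≈ 2.1384 bits.
Huffman merges: 101/1000+21/200→103/500; 3/20+103/500→89/250; 39/125+83/250→161/250; 89/250+161/250→1. L = 1103/500 ≈ 2.2060.
L − H = 2.2060 − 2.1384 = 0.068 bits.

0.068 bits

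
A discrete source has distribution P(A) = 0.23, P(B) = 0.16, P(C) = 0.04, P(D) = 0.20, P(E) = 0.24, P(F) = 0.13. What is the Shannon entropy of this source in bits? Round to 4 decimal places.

2.4376 bits

H = −Σ pᵢ log₂ pᵢ.
−0.23·log₂(0.23) = 0.4877
−0.16·log₂(0.16) = 0.4230
−0.04·log₂(0.04) = 0.1858
−0.20·log₂(0.20) = 0.4644
−0.24·log₂(0.24) = 0.4941
−0.13·log₂(0.13) = 0.3826
Sum ≈ 2.4376 → 2.4376 bits.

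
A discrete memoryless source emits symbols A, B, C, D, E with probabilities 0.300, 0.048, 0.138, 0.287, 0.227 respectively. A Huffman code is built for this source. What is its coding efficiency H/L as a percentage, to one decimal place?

97.4%

Entropy H = −Σ p log₂ p ≈ 2.1281 bits.
Huffman merges: 6/125+69/500→93/500; 93/500+227/1000→413/1000; 287/1000+3/10→587/1000; 413/1000+587/1000→1. L = 1093/500 ≈ 2.1860.
Efficiency = H/L = 2.1281/2.1860 = 97.4%.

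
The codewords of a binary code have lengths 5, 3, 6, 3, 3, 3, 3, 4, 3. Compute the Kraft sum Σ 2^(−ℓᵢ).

0.859375

With common denominator 2^6 = 64: Σ 2^(−ℓᵢ) = 2/64 + 8/64 + 1/64 + 8/64 + 8/64 + 8/64 + 8/64 + 4/64 + 8/64 = 55/64 = 0.859375.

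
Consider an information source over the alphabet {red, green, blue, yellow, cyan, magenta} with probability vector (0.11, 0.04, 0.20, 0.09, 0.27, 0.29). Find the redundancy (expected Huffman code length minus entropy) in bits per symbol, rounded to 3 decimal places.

Entropy H = −Σ p log₂ p ≈ 2.3410 bits.
Huffman merges: 1/25+9/100→13/100; 11/100+13/100→6/25; 1/5+6/25→11/25; 27/100+29/100→14/25; 11/25+14/25→1. L = 237/100 ≈ 2.3700.
L − H = 2.3700 − 2.3410 = 0.029 bits.

0.029 bits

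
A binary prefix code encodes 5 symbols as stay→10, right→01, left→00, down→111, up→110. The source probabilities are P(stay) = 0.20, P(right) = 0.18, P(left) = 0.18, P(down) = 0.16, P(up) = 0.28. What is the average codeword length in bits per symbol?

L̄ = Σ pᵢ·ℓᵢ = 0.20·2 + 0.18·2 + 0.18·2 + 0.16·3 + 0.28·3 = 2.44 bits/symbol.

2.44 bits/symbol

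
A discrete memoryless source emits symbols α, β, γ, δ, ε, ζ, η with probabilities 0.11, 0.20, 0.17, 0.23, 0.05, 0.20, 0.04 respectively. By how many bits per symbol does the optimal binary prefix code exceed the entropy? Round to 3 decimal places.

Entropy H = −Σ p log₂ p ≈ 2.6032 bits.
Huffman merges: 1/25+1/20→9/100; 9/100+11/100→1/5; 17/100+1/5→37/100; 1/5+1/5→2/5; 23/100+37/100→3/5; 2/5+3/5→1. L = 133/50 ≈ 2.6600.
L − H = 2.6600 − 2.6032 = 0.057 bits.

0.057 bits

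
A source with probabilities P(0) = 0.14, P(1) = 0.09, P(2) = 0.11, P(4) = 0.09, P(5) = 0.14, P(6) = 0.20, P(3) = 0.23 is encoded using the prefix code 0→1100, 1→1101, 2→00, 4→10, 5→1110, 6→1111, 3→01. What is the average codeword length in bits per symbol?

3.14 bits/symbol

L̄ = Σ pᵢ·ℓᵢ = 0.14·4 + 0.09·4 + 0.11·2 + 0.09·2 + 0.14·4 + 0.20·4 + 0.23·2 = 3.14 bits/symbol.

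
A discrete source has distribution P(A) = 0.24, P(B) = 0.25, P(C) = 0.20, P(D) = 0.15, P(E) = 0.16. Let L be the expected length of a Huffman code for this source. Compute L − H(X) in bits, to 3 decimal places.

0.018 bits

Entropy H = −Σ p log₂ p ≈ 2.2921 bits.
Huffman merges: 3/20+4/25→31/100; 1/5+6/25→11/25; 1/4+31/100→14/25; 11/25+14/25→1. L = 231/100 ≈ 2.3100.
L − H = 2.3100 − 2.2921 = 0.018 bits.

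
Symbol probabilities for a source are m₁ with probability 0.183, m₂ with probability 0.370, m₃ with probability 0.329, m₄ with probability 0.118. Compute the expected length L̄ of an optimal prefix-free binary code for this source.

1.931 bits/symbol

Repeatedly combine the two least-probable nodes; the expected code length is the sum of the merged weights.
merge 59/500 + 183/1000 → 301/1000
merge 301/1000 + 329/1000 → 63/100
merge 37/100 + 63/100 → 1
L = 301/1000 + 63/100 + 1 = 1931/1000 = 1.931 bits/symbol.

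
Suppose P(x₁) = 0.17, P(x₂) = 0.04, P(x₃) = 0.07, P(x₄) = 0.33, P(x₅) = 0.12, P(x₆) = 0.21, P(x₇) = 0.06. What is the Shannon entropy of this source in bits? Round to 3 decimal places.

H = −Σ pᵢ log₂ pᵢ.
−0.17·log₂(0.17) = 0.4346
−0.04·log₂(0.04) = 0.1858
−0.07·log₂(0.07) = 0.2686
−0.33·log₂(0.33) = 0.5278
−0.12·log₂(0.12) = 0.3671
−0.21·log₂(0.21) = 0.4728
−0.06·log₂(0.06) = 0.2435
Sum ≈ 2.5001 → 2.500 bits.

2.500 bits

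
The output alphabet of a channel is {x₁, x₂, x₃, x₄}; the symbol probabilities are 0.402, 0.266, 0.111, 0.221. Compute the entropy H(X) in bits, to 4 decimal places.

1.8700 bits

H = −Σ pᵢ log₂ pᵢ.
−0.402·log₂(0.402) = 0.5285
−0.266·log₂(0.266) = 0.5082
−0.111·log₂(0.111) = 0.3520
−0.221·log₂(0.221) = 0.4813
Sum ≈ 1.8700 → 1.8700 bits.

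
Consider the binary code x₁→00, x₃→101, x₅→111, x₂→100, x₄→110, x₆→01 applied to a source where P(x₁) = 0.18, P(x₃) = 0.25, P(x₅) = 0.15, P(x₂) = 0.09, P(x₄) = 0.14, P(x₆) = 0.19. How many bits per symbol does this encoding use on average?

2.63 bits/symbol

L̄ = Σ pᵢ·ℓᵢ = 0.18·2 + 0.25·3 + 0.15·3 + 0.09·3 + 0.14·3 + 0.19·2 = 2.63 bits/symbol.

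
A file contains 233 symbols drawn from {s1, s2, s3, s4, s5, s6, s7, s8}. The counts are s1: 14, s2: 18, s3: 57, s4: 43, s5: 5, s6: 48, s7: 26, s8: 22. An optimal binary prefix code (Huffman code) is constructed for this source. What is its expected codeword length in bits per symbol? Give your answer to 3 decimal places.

2.790 bits/symbol

Probabilities are the counts divided by 233.
Repeatedly combine the two least-probable nodes; the expected code length is the sum of the merged weights.
merge 5/233 + 14/233 → 19/233
merge 18/233 + 19/233 → 37/233
merge 22/233 + 26/233 → 48/233
merge 37/233 + 43/233 → 80/233
merge 48/233 + 48/233 → 96/233
merge 57/233 + 80/233 → 137/233
merge 96/233 + 137/233 → 1
L = 19/233 + 37/233 + 48/233 + 80/233 + 96/233 + 137/233 + 1 = 650/233 ≈ 2.790 bits/symbol.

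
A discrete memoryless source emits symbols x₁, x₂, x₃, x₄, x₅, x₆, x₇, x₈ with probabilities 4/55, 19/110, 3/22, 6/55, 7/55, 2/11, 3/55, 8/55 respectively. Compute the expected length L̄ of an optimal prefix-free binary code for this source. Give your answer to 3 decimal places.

Repeatedly combine the two least-probable nodes; the expected code length is the sum of the merged weights.
merge 3/55 + 4/55 → 7/55
merge 6/55 + 7/55 → 13/55
merge 7/55 + 3/22 → 29/110
merge 8/55 + 19/110 → 7/22
merge 2/11 + 13/55 → 23/55
merge 29/110 + 7/22 → 32/55
merge 23/55 + 32/55 → 1
L = 7/55 + 13/55 + 29/110 + 7/22 + 23/55 + 32/55 + 1 = 162/55 ≈ 2.945 bits/symbol.

2.945 bits/symbol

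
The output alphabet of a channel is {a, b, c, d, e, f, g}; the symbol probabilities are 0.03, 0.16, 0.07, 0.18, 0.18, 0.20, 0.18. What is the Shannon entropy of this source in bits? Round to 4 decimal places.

2.6436 bits

H = −Σ pᵢ log₂ pᵢ.
−0.03·log₂(0.03) = 0.1518
−0.16·log₂(0.16) = 0.4230
−0.07·log₂(0.07) = 0.2686
−0.18·log₂(0.18) = 0.4453
−0.18·log₂(0.18) = 0.4453
−0.20·log₂(0.20) = 0.4644
−0.18·log₂(0.18) = 0.4453
Sum ≈ 2.6436 → 2.6436 bits.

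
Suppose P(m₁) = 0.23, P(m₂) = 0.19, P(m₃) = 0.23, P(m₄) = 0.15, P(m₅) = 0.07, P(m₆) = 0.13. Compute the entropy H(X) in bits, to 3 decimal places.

2.492 bits

H = −Σ pᵢ log₂ pᵢ.
−0.23·log₂(0.23) = 0.4877
−0.19·log₂(0.19) = 0.4552
−0.23·log₂(0.23) = 0.4877
−0.15·log₂(0.15) = 0.4105
−0.07·log₂(0.07) = 0.2686
−0.13·log₂(0.13) = 0.3826
Sum ≈ 2.4923 → 2.492 bits.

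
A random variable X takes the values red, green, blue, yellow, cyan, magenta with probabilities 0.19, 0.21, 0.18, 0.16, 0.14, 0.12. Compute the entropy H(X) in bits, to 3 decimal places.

H = −Σ pᵢ log₂ pᵢ.
−0.19·log₂(0.19) = 0.4552
−0.21·log₂(0.21) = 0.4728
−0.18·log₂(0.18) = 0.4453
−0.16·log₂(0.16) = 0.4230
−0.14·log₂(0.14) = 0.3971
−0.12·log₂(0.12) = 0.3671
Sum ≈ 2.5606 → 2.561 bits.

2.561 bits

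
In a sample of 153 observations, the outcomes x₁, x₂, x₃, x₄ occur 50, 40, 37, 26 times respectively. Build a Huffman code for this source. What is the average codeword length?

2 bits/symbol

Probabilities are the counts divided by 153.
Repeatedly combine the two least-probable nodes; the expected code length is the sum of the merged weights.
merge 26/153 + 37/153 → 7/17
merge 40/153 + 50/153 → 10/17
merge 7/17 + 10/17 → 1
L = 7/17 + 10/17 + 1 = 2 bits/symbol.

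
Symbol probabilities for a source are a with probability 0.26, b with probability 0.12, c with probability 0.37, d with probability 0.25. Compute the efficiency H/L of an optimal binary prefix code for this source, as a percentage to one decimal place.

Entropy H = −Σ p log₂ p ≈ 1.9031 bits.
Huffman merges: 3/25+1/4→37/100; 13/50+37/100→63/100; 37/100+63/100→1. L = 2 ≈ 2.0000.
Efficiency = H/L = 1.9031/2.0000 = 95.2%.

95.2%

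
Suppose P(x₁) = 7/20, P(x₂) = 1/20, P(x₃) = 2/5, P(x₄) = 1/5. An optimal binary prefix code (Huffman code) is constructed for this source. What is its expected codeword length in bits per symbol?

1.85 bits/symbol

Repeatedly combine the two least-probable nodes; the expected code length is the sum of the merged weights.
merge 1/20 + 1/5 → 1/4
merge 1/4 + 7/20 → 3/5
merge 2/5 + 3/5 → 1
L = 1/4 + 3/5 + 1 = 37/20 = 1.85 bits/symbol.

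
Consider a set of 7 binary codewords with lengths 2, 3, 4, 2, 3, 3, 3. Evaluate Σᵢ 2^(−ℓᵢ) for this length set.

With common denominator 2^4 = 16: Σ 2^(−ℓᵢ) = 4/16 + 2/16 + 1/16 + 4/16 + 2/16 + 2/16 + 2/16 = 17/16 = 1.0625.

1.0625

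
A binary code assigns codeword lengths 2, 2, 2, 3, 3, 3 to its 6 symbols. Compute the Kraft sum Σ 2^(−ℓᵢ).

1.125

With common denominator 2^3 = 8: Σ 2^(−ℓᵢ) = 2/8 + 2/8 + 2/8 + 1/8 + 1/8 + 1/8 = 9/8 = 1.125.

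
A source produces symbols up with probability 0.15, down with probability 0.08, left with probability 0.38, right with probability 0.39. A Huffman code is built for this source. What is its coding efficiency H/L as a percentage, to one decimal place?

95.8%

Entropy H = −Σ p log₂ p ≈ 1.7623 bits.
Huffman merges: 2/25+3/20→23/100; 23/100+19/50→61/100; 39/100+61/100→1. L = 46/25 ≈ 1.8400.
Efficiency = H/L = 1.7623/1.8400 = 95.8%.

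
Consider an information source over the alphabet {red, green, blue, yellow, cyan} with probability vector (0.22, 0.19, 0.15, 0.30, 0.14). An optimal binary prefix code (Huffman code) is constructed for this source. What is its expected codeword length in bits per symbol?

Repeatedly combine the two least-probable nodes; the expected code length is the sum of the merged weights.
merge 7/50 + 3/20 → 29/100
merge 19/100 + 11/50 → 41/100
merge 29/100 + 3/10 → 59/100
merge 41/100 + 59/100 → 1
L = 29/100 + 41/100 + 59/100 + 1 = 229/100 = 2.29 bits/symbol.

2.29 bits/symbol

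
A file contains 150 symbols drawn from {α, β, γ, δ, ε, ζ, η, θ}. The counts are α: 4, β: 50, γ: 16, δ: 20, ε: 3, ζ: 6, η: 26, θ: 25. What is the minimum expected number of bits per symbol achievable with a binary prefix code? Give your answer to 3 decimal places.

2.627 bits/symbol

Probabilities are the counts divided by 150.
Repeatedly combine the two least-probable nodes; the expected code length is the sum of the merged weights.
merge 1/50 + 2/75 → 7/150
merge 1/25 + 7/150 → 13/150
merge 13/150 + 8/75 → 29/150
merge 2/15 + 1/6 → 3/10
merge 13/75 + 29/150 → 11/30
merge 3/10 + 1/3 → 19/30
merge 11/30 + 19/30 → 1
L = 7/150 + 13/150 + 29/150 + 3/10 + 11/30 + 19/30 + 1 = 197/75 ≈ 2.627 bits/symbol.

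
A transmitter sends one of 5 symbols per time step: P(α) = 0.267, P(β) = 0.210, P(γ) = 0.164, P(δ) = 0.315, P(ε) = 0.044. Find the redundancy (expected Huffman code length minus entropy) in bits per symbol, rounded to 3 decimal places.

0.076 bits

Entropy H = −Σ p log₂ p ≈ 2.1325 bits.
Huffman merges: 11/250+41/250→26/125; 26/125+21/100→209/500; 267/1000+63/200→291/500; 209/500+291/500→1. L = 276/125 ≈ 2.2080.
L − H = 2.2080 − 2.1325 = 0.076 bits.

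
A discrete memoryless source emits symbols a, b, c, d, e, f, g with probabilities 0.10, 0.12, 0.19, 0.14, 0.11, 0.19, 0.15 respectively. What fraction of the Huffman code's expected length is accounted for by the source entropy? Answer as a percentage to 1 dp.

Entropy H = −Σ p log₂ p ≈ 2.7677 bits.
Huffman merges: 1/10+11/100→21/100; 3/25+7/50→13/50; 3/20+19/100→17/50; 19/100+21/100→2/5; 13/50+17/50→3/5; 2/5+3/5→1. L = 281/100 ≈ 2.8100.
Efficiency = H/L = 2.7677/2.8100 = 98.5%.

98.5%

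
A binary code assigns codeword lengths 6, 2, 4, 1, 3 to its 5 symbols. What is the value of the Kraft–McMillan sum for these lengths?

With common denominator 2^6 = 64: Σ 2^(−ℓᵢ) = 1/64 + 16/64 + 4/64 + 32/64 + 8/64 = 61/64 = 0.953125.

0.953125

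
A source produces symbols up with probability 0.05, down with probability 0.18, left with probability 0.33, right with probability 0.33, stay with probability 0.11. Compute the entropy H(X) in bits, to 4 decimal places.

2.0673 bits

H = −Σ pᵢ log₂ pᵢ.
−0.05·log₂(0.05) = 0.2161
−0.18·log₂(0.18) = 0.4453
−0.33·log₂(0.33) = 0.5278
−0.33·log₂(0.33) = 0.5278
−0.11·log₂(0.11) = 0.3503
Sum ≈ 2.0673 → 2.0673 bits.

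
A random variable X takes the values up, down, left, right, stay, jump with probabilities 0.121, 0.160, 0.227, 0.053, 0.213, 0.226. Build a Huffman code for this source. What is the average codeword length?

Repeatedly combine the two least-probable nodes; the expected code length is the sum of the merged weights.
merge 53/1000 + 121/1000 → 87/500
merge 4/25 + 87/500 → 167/500
merge 213/1000 + 113/500 → 439/1000
merge 227/1000 + 167/500 → 561/1000
merge 439/1000 + 561/1000 → 1
L = 87/500 + 167/500 + 439/1000 + 561/1000 + 1 = 627/250 = 2.508 bits/symbol.

2.508 bits/symbol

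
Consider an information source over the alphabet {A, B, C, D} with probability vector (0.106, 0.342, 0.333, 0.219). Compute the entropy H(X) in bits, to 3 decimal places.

1.881 bits

H = −Σ pᵢ log₂ pᵢ.
−0.106·log₂(0.106) = 0.3432
−0.342·log₂(0.342) = 0.5294
−0.333·log₂(0.333) = 0.5283
−0.219·log₂(0.219) = 0.4798
Sum ≈ 1.8807 → 1.881 bits.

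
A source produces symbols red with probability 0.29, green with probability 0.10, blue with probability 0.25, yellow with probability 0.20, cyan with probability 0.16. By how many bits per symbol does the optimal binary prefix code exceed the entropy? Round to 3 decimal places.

0.023 bits

Entropy H = −Σ p log₂ p ≈ 2.2375 bits.
Huffman merges: 1/10+4/25→13/50; 1/5+1/4→9/20; 13/50+29/100→11/20; 9/20+11/20→1. L = 113/50 ≈ 2.2600.
L − H = 2.2600 − 2.2375 = 0.023 bits.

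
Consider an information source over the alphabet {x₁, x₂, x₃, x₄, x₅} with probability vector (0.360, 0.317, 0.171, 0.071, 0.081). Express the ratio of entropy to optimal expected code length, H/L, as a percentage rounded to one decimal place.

Entropy H = −Σ p log₂ p ≈ 2.0564 bits.
Huffman merges: 71/1000+81/1000→19/125; 19/125+171/1000→323/1000; 317/1000+323/1000→16/25; 9/25+16/25→1. L = 423/200 ≈ 2.1150.
Efficiency = H/L = 2.0564/2.1150 = 97.2%.

97.2%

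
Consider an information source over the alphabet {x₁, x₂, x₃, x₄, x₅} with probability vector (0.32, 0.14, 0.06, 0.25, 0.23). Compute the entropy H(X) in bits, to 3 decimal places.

H = −Σ pᵢ log₂ pᵢ.
−0.32·log₂(0.32) = 0.5260
−0.14·log₂(0.14) = 0.3971
−0.06·log₂(0.06) = 0.2435
−0.25·log₂(0.25) = 0.5000
−0.23·log₂(0.23) = 0.4877
Sum ≈ 2.1543 → 2.154 bits.

2.154 bits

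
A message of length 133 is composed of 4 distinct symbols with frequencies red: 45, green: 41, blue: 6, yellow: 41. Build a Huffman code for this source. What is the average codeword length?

Probabilities are the counts divided by 133.
Repeatedly combine the two least-probable nodes; the expected code length is the sum of the merged weights.
merge 6/133 + 41/133 → 47/133
merge 41/133 + 45/133 → 86/133
merge 47/133 + 86/133 → 1
L = 47/133 + 86/133 + 1 = 2 bits/symbol.

2 bits/symbol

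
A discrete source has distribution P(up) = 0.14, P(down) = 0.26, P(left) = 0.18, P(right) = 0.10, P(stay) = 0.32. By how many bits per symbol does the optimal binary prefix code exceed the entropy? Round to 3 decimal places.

Entropy H = −Σ p log₂ p ≈ 2.2059 bits.
Huffman merges: 1/10+7/50→6/25; 9/50+6/25→21/50; 13/50+8/25→29/50; 21/50+29/50→1. L = 56/25 ≈ 2.2400.
L − H = 2.2400 − 2.2059 = 0.034 bits.

0.034 bits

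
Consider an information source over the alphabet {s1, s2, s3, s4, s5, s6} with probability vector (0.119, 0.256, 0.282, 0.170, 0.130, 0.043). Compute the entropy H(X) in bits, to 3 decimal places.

H = −Σ pᵢ log₂ pᵢ.
−0.119·log₂(0.119) = 0.3654
−0.256·log₂(0.256) = 0.5032
−0.282·log₂(0.282) = 0.5150
−0.170·log₂(0.170) = 0.4346
−0.130·log₂(0.130) = 0.3826
−0.043·log₂(0.043) = 0.1952
Sum ≈ 2.3961 → 2.396 bits.

2.396 bits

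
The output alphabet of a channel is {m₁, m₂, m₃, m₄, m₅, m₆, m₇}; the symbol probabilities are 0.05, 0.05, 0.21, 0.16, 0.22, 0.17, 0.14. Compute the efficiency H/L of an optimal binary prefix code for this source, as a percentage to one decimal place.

Entropy H = −Σ p log₂ p ≈ 2.6403 bits.
Huffman merges: 1/20+1/20→1/10; 1/10+7/50→6/25; 4/25+17/100→33/100; 21/100+11/50→43/100; 6/25+33/100→57/100; 43/100+57/100→1. L = 267/100 ≈ 2.6700.
Efficiency = H/L = 2.6403/2.6700 = 98.9%.

98.9%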